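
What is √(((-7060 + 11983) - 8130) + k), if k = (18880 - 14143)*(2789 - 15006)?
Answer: 8*I*√904299 ≈ 7607.6*I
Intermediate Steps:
k = -57871929 (k = 4737*(-12217) = -57871929)
√(((-7060 + 11983) - 8130) + k) = √(((-7060 + 11983) - 8130) - 57871929) = √((4923 - 8130) - 57871929) = √(-3207 - 57871929) = √(-57875136) = 8*I*√904299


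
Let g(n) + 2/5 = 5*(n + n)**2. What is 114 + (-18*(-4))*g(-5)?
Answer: 180426/5 ≈ 36085.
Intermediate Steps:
g(n) = -2/5 + 20*n**2 (g(n) = -2/5 + 5*(n + n)**2 = -2/5 + 5*(2*n)**2 = -2/5 + 5*(4*n**2) = -2/5 + 20*n**2)
114 + (-18*(-4))*g(-5) = 114 + (-18*(-4))*(-2/5 + 20*(-5)**2) = 114 + 72*(-2/5 + 20*25) = 114 + 72*(-2/5 + 500) = 114 + 72*(2498/5) = 114 + 179856/5 = 180426/5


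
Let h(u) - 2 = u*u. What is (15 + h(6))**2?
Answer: 2809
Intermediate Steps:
h(u) = 2 + u**2 (h(u) = 2 + u*u = 2 + u**2)
(15 + h(6))**2 = (15 + (2 + 6**2))**2 = (15 + (2 + 36))**2 = (15 + 38)**2 = 53**2 = 2809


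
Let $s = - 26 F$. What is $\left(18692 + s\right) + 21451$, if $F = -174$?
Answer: $44667$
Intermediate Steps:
$s = 4524$ ($s = \left(-26\right) \left(-174\right) = 4524$)
$\left(18692 + s\right) + 21451 = \left(18692 + 4524\right) + 21451 = 23216 + 21451 = 44667$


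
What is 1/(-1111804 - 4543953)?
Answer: -1/5655757 ≈ -1.7681e-7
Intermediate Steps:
1/(-1111804 - 4543953) = 1/(-5655757) = -1/5655757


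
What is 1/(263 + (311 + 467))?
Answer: 1/1041 ≈ 0.00096061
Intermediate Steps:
1/(263 + (311 + 467)) = 1/(263 + 778) = 1/1041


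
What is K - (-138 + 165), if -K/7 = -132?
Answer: 897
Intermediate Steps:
K = 924 (K = -7*(-132) = 924)
K - (-138 + 165) = 924 - (-138 + 165) = 924 - 1*27 = 924 - 27 = 897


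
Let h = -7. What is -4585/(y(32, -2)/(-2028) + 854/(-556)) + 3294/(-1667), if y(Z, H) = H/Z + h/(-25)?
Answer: 287083892776286/96243296477 ≈ 2982.9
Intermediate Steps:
y(Z, H) = 7/25 + H/Z (y(Z, H) = H/Z - 7/(-25) = H/Z - 7*(-1/25) = H/Z + 7/25 = 7/25 + H/Z)
-4585/(y(32, -2)/(-2028) + 854/(-556)) + 3294/(-1667) = -4585/((7/25 - 2/32)/(-2028) + 854/(-556)) + 3294/(-1667) = -4585/((7/25 - 2*1/32)*(-1/2028) + 854*(-1/556)) + 3294*(-1/1667) = -4585/((7/25 - 1/16)*(-1/2028) - 427/278) - 3294/1667 = -4585/((87/400)*(-1/2028) - 427/278) - 3294/1667 = -4585/(-29/270400 - 427/278) - 3294/1667 = -4585/(-57734431/37585600) - 3294/1667 = -4585*(-37585600/57734431) - 3294/1667 = 172329976000/57734431 - 3294/1667 = 287083892776286/96243296477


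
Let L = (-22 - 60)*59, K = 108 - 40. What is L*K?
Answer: -328984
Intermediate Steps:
K = 68
L = -4838 (L = -82*59 = -4838)
L*K = -4838*68 = -328984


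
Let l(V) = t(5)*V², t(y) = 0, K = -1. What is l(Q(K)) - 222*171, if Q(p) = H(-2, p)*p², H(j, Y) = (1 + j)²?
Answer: -37962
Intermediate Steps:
Q(p) = p² (Q(p) = (1 - 2)²*p² = (-1)²*p² = 1*p² = p²)
l(V) = 0 (l(V) = 0*V² = 0)
l(Q(K)) - 222*171 = 0 - 222*171 = 0 - 37962 = -37962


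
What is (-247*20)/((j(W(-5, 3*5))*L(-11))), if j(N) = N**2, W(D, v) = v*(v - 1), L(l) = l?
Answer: 247/24255 ≈ 0.010183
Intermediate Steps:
W(D, v) = v*(-1 + v)
(-247*20)/((j(W(-5, 3*5))*L(-11))) = (-247*20)/((((3*5)*(-1 + 3*5))**2*(-11))) = -4940*(-1/(2475*(-1 + 15)**2)) = -4940/((15*14)**2*(-11)) = -4940/(210**2*(-11)) = -4940/(44100*(-11)) = -4940/(-485100) = -4940*(-1/485100) = 247/24255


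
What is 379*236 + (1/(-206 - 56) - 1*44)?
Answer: 23422799/262 ≈ 89400.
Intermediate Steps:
379*236 + (1/(-206 - 56) - 1*44) = 89444 + (1/(-262) - 44) = 89444 + (-1/262 - 44) = 89444 - 11529/262 = 23422799/262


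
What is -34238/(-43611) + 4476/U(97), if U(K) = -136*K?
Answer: 64116215/143829078 ≈ 0.44578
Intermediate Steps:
-34238/(-43611) + 4476/U(97) = -34238/(-43611) + 4476/((-136*97)) = -34238*(-1/43611) + 4476/(-13192) = 34238/43611 + 4476*(-1/13192) = 34238/43611 - 1119/3298 = 64116215/143829078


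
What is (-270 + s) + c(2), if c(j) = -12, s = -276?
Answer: -558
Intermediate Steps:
(-270 + s) + c(2) = (-270 - 276) - 12 = -546 - 12 = -558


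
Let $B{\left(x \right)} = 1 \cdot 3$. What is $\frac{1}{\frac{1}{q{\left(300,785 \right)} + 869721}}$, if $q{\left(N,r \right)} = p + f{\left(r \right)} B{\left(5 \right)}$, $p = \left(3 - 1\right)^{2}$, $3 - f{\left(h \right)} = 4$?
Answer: $869722$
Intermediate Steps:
$B{\left(x \right)} = 3$
$f{\left(h \right)} = -1$ ($f{\left(h \right)} = 3 - 4 = -1$)
$p = 4$ ($p = 2^{2} = 4$)
$q{\left(N,r \right)} = 1$ ($q{\left(N,r \right)} = 4 - 3 = 1$)
$\frac{1}{\frac{1}{q{\left(300,785 \right)} + 869721}} = \frac{1}{\frac{1}{1 + 869721}} = \frac{1}{\frac{1}{869722}} = 869722$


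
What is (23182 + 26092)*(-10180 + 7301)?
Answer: -141859846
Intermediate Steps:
(23182 + 26092)*(-10180 + 7301) = 49274*(-2879) = -141859846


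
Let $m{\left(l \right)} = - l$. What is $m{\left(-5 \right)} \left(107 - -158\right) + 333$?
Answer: $1658$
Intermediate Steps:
$m{\left(-5 \right)} \left(107 - -158\right) + 333 = \left(-1\right) \left(-5\right) \left(107 - -158\right) + 333 = 5 \left(107 + 158\right) + 333 = 5 \cdot 265 + 333 = 1325 + 333 = 1658$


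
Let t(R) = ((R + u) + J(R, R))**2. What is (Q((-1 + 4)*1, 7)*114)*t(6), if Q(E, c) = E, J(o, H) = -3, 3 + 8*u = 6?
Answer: 124659/32 ≈ 3895.6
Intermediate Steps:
u = 3/8 (u = -3/8 + (1/8)*6 = -3/8 + 3/4 = 3/8 ≈ 0.37500)
t(R) = (-21/8 + R)**2 (t(R) = ((R + 3/8) - 3)**2 = ((3/8 + R) - 3)**2 = (-21/8 + R)**2)
(Q((-1 + 4)*1, 7)*114)*t(6) = (((-1 + 4)*1)*114)*((-21 + 8*6)**2/64) = ((3*1)*114)*((-21 + 48)**2/64) = (3*114)*((1/64)*27**2) = 342*((1/64)*729) = 342*(729/64) = 124659/32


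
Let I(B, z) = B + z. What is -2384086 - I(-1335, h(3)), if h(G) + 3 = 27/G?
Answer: -2382757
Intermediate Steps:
h(G) = -3 + 27/G
-2384086 - I(-1335, h(3)) = -2384086 - (-1335 + (-3 + 27/3)) = -2384086 - (-1335 + (-3 + 27*(1/3))) = -2384086 - (-1335 + (-3 + 9)) = -2384086 - (-1335 + 6) = -2384086 - 1*(-1329) = -2384086 + 1329 = -2382757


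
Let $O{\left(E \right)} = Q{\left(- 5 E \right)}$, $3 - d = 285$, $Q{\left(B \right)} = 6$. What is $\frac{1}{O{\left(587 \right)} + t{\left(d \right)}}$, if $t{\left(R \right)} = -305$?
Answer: $- \frac{1}{299} \approx -0.0033445$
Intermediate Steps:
$d = -282$ ($d = 3 - 285 = -282$)
$O{\left(E \right)} = 6$
$\frac{1}{O{\left(587 \right)} + t{\left(d \right)}} = \frac{1}{6 - 305} = \frac{1}{-299} = - \frac{1}{299}$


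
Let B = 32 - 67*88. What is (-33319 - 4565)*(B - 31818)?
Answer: 1427544888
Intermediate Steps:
B = -5864 (B = 32 - 5896 = -5864)
(-33319 - 4565)*(B - 31818) = (-33319 - 4565)*(-5864 - 31818) = -37884*(-37682) = 1427544888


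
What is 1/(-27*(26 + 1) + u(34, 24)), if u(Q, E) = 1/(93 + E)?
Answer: -117/85292 ≈ -0.0013718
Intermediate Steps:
1/(-27*(26 + 1) + u(34, 24)) = 1/(-27*(26 + 1) + 1/(93 + 24)) = 1/(-27*27 + 1/117) = 1/(-729 + 1/117) = 1/(-85292/117) = -117/85292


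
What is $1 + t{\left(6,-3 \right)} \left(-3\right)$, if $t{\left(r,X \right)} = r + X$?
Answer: $-8$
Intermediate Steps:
$t{\left(r,X \right)} = X + r$
$1 + t{\left(6,-3 \right)} \left(-3\right) = 1 + \left(-3 + 6\right) \left(-3\right) = 1 + 3 \left(-3\right) = 1 - 9 = -8$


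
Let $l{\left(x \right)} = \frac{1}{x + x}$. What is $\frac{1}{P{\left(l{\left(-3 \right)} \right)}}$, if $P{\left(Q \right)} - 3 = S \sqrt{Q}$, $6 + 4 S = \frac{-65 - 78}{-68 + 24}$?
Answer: $\frac{4608}{13945} + \frac{176 i \sqrt{6}}{13945} \approx 0.33044 + 0.030915 i$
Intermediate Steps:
$S = - \frac{11}{16}$ ($S = - \frac{3}{2} + \frac{\left(-65 - 78\right) \frac{1}{-68 + 24}}{4} = - \frac{3}{2} + \frac{\left(-143\right) \frac{1}{-44}}{4} = - \frac{3}{2} + \frac{\left(-143\right) \left(- \frac{1}{44}\right)}{4} = - \frac{3}{2} + \frac{1}{4} \cdot \frac{13}{4} = - \frac{3}{2} + \frac{13}{16} = - \frac{11}{16} \approx -0.6875$)
$l{\left(x \right)} = \frac{1}{2 x}$
$P{\left(Q \right)} = 3 - \frac{11 \sqrt{Q}}{16}$
$\frac{1}{P{\left(l{\left(-3 \right)} \right)}} = \frac{1}{3 - \frac{11 \sqrt{\frac{1}{2 \left(-3\right)}}}{16}} = \frac{1}{3 - \frac{11 \sqrt{\frac{1}{2} \left(- \frac{1}{3}\right)}}{16}} = \frac{1}{3 - \frac{11 \sqrt{- \frac{1}{6}}}{16}} = \frac{1}{3 - \frac{11 \frac{i \sqrt{6}}{6}}{16}} = \frac{1}{3 - \frac{11 i \sqrt{6}}{96}}$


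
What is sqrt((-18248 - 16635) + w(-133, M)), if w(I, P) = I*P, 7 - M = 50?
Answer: 2*I*sqrt(7291) ≈ 170.77*I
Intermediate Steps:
M = -43 (M = 7 - 1*50 = 7 - 50 = -43)
sqrt((-18248 - 16635) + w(-133, M)) = sqrt((-18248 - 16635) - 133*(-43)) = sqrt(-34883 + 5719) = sqrt(-29164) = 2*I*sqrt(7291)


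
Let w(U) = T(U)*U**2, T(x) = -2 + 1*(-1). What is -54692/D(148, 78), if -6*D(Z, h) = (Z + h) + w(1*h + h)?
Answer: -164076/36391 ≈ -4.5087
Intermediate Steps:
T(x) = -3 (T(x) = -2 - 1 = -3)
w(U) = -3*U**2
D(Z, h) = 2*h**2 - Z/6 - h/6 (D(Z, h) = -((Z + h) - 3*(1*h + h)**2)/6 = -((Z + h) - 3*(h + h)**2)/6 = -((Z + h) - 3*4*h**2)/6 = -((Z + h) - 12*h**2)/6 = -(Z + h - 12*h**2)/6 = 2*h**2 - Z/6 - h/6)
-54692/D(148, 78) = -54692/(2*78**2 - 1/6*148 - 1/6*78) = -54692/(2*6084 - 74/3 - 13) = -54692/(12168 - 74/3 - 13) = -54692/36391/3 = -54692*3/36391 = -164076/36391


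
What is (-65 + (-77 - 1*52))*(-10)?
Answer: 1940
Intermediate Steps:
(-65 + (-77 - 1*52))*(-10) = (-65 + (-77 - 52))*(-10) = (-65 - 129)*(-10) = -194*(-10) = 1940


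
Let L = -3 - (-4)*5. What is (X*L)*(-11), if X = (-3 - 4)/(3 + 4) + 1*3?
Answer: -374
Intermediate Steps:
X = 2 (X = -7/7 + 3 = -7*1/7 + 3 = -1 + 3 = 2)
L = 17 (L = -3 - 4*(-5) = -3 + 20 = 17)
(X*L)*(-11) = (2*17)*(-11) = 34*(-11) = -374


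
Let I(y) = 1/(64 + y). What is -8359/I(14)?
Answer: -652002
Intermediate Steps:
-8359/I(14) = -8359/(1/(64 + 14)) = -8359/(1/78) = -8359/1/78 = -8359*78 = -652002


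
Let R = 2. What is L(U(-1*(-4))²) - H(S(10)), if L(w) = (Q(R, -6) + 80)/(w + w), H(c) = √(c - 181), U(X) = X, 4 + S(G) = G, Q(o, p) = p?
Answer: 37/16 - 5*I*√7 ≈ 2.3125 - 13.229*I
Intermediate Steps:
S(G) = -4 + G
H(c) = √(-181 + c)
L(w) = 37/w (L(w) = (-6 + 80)/(w + w) = 74/((2*w)) = 74*(1/(2*w)) = 37/w)
L(U(-1*(-4))²) - H(S(10)) = 37/((-1*(-4))²) - √(-181 + (-4 + 10)) = 37/(4²) - √(-181 + 6) = 37/16 - √(-175) = 37*(1/16) - 5*I*√7 = 37/16 - 5*I*√7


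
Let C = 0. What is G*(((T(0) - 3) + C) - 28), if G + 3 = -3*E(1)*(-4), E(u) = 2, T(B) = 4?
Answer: -567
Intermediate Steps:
G = 21 (G = -3 - 3*2*(-4) = -3 - 6*(-4) = -3 + 24 = 21)
G*(((T(0) - 3) + C) - 28) = 21*(((4 - 3) + 0) - 28) = 21*((1 + 0) - 28) = 21*(1 - 28) = 21*(-27) = -567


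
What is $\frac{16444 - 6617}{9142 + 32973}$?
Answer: $\frac{9827}{42115} \approx 0.23334$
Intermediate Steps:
$\frac{16444 - 6617}{9142 + 32973} = \frac{9827}{42115}$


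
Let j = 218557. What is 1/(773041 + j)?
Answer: 1/991598 ≈ 1.0085e-6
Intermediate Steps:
1/(773041 + j) = 1/(773041 + 218557) = 1/991598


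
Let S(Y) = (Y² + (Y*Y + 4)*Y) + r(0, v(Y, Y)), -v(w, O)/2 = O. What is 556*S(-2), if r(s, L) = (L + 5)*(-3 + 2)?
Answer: -11676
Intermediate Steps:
v(w, O) = -2*O
r(s, L) = -5 - L (r(s, L) = (5 + L)*(-1) = -5 - L)
S(Y) = -5 + Y² + 2*Y + Y*(4 + Y²) (S(Y) = (Y² + (Y*Y + 4)*Y) + (-5 - (-2)*Y) = (Y² + (Y² + 4)*Y) + (-5 + 2*Y) = (Y² + (4 + Y²)*Y) + (-5 + 2*Y) = (Y² + Y*(4 + Y²)) + (-5 + 2*Y) = -5 + Y² + 2*Y + Y*(4 + Y²))
556*S(-2) = 556*(-5 + (-2)² + (-2)³ + 6*(-2)) = 556*(-5 + 4 - 8 - 12) = 556*(-21) = -11676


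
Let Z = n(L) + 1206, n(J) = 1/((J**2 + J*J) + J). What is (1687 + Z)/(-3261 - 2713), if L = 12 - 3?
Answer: -247352/510777 ≈ -0.48427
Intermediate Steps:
L = 9
n(J) = 1/(J + 2*J**2) (n(J) = 1/((J**2 + J**2) + J) = 1/(2*J**2 + J) = 1/(J + 2*J**2))
Z = 206227/171 (Z = 1/(9*(1 + 2*9)) + 1206 = 1/(9*(1 + 18)) + 1206 = (1/9)/19 + 1206 = (1/9)*(1/19) + 1206 = 1/171 + 1206 = 206227/171 ≈ 1206.0)
(1687 + Z)/(-3261 - 2713) = (1687 + 206227/171)/(-3261 - 2713) = (494704/171)/(-5974) = (494704/171)*(-1/5974) = -247352/510777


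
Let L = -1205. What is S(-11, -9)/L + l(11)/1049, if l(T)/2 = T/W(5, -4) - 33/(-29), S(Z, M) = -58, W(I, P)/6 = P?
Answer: 21742981/439887660 ≈ 0.049428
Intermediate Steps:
W(I, P) = 6*P
l(T) = 66/29 - T/12 (l(T) = 2*(T/((6*(-4))) - 33/(-29)) = 2*(T/(-24) - 33*(-1/29)) = 2*(T*(-1/24) + 33/29) = 2*(-T/24 + 33/29) = 2*(33/29 - T/24) = 66/29 - T/12)
S(-11, -9)/L + l(11)/1049 = -58/(-1205) + (66/29 - 1/12*11)/1049 = -58*(-1/1205) + (66/29 - 11/12)*(1/1049) = 58/1205 + (473/348)*(1/1049) = 58/1205 + 473/365052 = 21742981/439887660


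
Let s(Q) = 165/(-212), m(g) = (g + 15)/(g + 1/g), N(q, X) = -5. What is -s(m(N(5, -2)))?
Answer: 165/212 ≈ 0.77830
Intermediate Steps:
m(g) = (15 + g)/(g + 1/g)
s(Q) = -165/212 (s(Q) = 165*(-1/212) = -165/212)
-s(m(N(5, -2))) = -1*(-165/212) = 165/212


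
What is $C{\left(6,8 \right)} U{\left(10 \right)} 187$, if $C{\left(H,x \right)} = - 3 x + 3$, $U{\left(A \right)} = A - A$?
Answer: $0$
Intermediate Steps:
$U{\left(A \right)} = 0$
$C{\left(H,x \right)} = 3 - 3 x$
$C{\left(6,8 \right)} U{\left(10 \right)} 187 = \left(3 - 24\right) 0 \cdot 187 = \left(-21\right) 0 \cdot 187 = 0 \cdot 187 = 0$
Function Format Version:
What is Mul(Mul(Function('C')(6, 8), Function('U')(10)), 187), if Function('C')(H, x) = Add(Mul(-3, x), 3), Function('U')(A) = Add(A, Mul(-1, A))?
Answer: 0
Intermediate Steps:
Function('U')(A) = 0
Function('C')(H, x) = Add(3, Mul(-3, x))
Mul(Mul(Function('C')(6, 8), Function('U')(10)), 187) = Mul(Mul(Add(3, Mul(-3, 8)), 0), 187) = Mul(Mul(Add(3, -24), 0), 187) = Mul(Mul(-21, 0), 187) = Mul(0, 187) = 0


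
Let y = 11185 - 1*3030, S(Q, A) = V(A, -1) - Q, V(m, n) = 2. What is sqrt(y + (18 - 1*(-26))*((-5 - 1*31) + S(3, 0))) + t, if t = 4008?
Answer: 4008 + sqrt(6527) ≈ 4088.8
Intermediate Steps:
S(Q, A) = 2 - Q
y = 8155 (y = 11185 - 3030 = 8155)
sqrt(y + (18 - 1*(-26))*((-5 - 1*31) + S(3, 0))) + t = sqrt(8155 + (18 - 1*(-26))*((-5 - 1*31) + (2 - 1*3))) + 4008 = sqrt(8155 + (18 + 26)*((-5 - 31) + (2 - 3))) + 4008 = sqrt(8155 + 44*(-36 - 1)) + 4008 = sqrt(8155 + 44*(-37)) + 4008 = sqrt(8155 - 1628) + 4008 = sqrt(6527) + 4008 = 4008 + sqrt(6527)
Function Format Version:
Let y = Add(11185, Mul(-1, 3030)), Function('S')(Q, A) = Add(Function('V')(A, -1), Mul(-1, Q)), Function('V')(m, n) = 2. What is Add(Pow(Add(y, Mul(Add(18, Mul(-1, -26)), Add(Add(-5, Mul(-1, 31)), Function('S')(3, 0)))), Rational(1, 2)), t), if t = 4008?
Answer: Add(4008, Pow(6527, Rational(1, 2))) ≈ 4088.8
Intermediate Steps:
Function('S')(Q, A) = Add(2, Mul(-1, Q))
y = 8155 (y = Add(11185, -3030) = 8155)
Add(Pow(Add(y, Mul(Add(18, Mul(-1, -26)), Add(Add(-5, Mul(-1, 31)), Function('S')(3, 0)))), Rational(1, 2)), t) = Add(Pow(Add(8155, Mul(Add(18, Mul(-1, -26)), Add(Add(-5, Mul(-1, 31)), Add(2, Mul(-1, 3))))), Rational(1, 2)), 4008) = Add(Pow(Add(8155, Mul(Add(18, 26), Add(Add(-5, -31), Add(2, -3)))), Rational(1, 2)), 4008) = Add(Pow(Add(8155, Mul(44, Add(-36, -1))), Rational(1, 2)), 4008) = Add(Pow(Add(8155, Mul(44, -37)), Rational(1, 2)), 4008) = Add(Pow(Add(8155, -1628), Rational(1, 2)), 4008) = Add(Pow(6527, Rational(1, 2)), 4008) = Add(4008, Pow(6527, Rational(1, 2)))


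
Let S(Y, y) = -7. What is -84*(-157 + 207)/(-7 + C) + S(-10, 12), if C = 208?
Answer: -1869/67 ≈ -27.896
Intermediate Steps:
-84*(-157 + 207)/(-7 + C) + S(-10, 12) = -84*(-157 + 207)/(-7 + 208) - 7 = -4200/201 - 7 = -84*50/201 - 7 = -1400/67 - 7 = -1869/67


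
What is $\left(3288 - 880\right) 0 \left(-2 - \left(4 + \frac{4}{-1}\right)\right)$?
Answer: $0$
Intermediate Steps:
$\left(3288 - 880\right) 0 \left(-2 - \left(4 + \frac{4}{-1}\right)\right) = 2408 \cdot 0 \left(-2 - 0\right) = 2408 \cdot 0 \left(-2 + \left(4 - 4\right)\right) = 2408 \cdot 0 \left(-2 + 0\right) = 2408 \cdot 0 \left(-2\right) = 2408 \cdot 0 = 0$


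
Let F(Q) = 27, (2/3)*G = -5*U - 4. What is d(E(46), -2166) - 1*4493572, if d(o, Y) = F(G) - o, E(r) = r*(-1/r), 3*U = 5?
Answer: -4493544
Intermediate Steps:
U = 5/3 (U = (⅓)*5 = 5/3 ≈ 1.6667)
E(r) = -1
G = -37/2 (G = 3*(-5*5/3 - 4)/2 = 3*(-25/3 - 4)/2 = (3/2)*(-37/3) = -37/2 ≈ -18.500)
d(o, Y) = 27 - o
d(E(46), -2166) - 1*4493572 = (27 - 1*(-1)) - 1*4493572 = (27 + 1) - 4493572 = 28 - 4493572 = -4493544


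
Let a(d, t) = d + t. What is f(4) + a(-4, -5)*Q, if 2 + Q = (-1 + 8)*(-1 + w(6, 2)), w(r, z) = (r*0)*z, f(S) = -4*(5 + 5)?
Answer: 41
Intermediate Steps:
f(S) = -40 (f(S) = -4*10 = -40)
w(r, z) = 0 (w(r, z) = 0*z = 0)
Q = -9 (Q = -2 + (-1 + 8)*(-1 + 0) = -2 + 7*(-1) = -2 - 7 = -9)
f(4) + a(-4, -5)*Q = -40 + (-4 - 5)*(-9) = -40 - 9*(-9) = -40 + 81 = 41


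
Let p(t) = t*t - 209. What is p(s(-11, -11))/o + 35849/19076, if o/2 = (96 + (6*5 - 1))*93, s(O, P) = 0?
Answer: 414751183/221758500 ≈ 1.8703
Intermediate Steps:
p(t) = -209 + t² (p(t) = t² - 209 = -209 + t²)
o = 23250 (o = 2*((96 + (6*5 - 1))*93) = 2*((96 + (30 - 1))*93) = 2*((96 + 29)*93) = 2*(125*93) = 2*11625 = 23250)
p(s(-11, -11))/o + 35849/19076 = (-209 + 0²)/23250 + 35849/19076 = (-209 + 0)*(1/23250) + 35849*(1/19076) = -209*1/23250 + 35849/19076 = -209/23250 + 35849/19076 = 414751183/221758500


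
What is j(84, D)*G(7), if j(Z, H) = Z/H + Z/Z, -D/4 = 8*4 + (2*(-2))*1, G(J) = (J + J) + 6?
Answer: 5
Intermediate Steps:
G(J) = 6 + 2*J (G(J) = 2*J + 6 = 6 + 2*J)
D = -112 (D = -4*(8*4 + (2*(-2))*1) = -4*(32 - 4*1) = -4*(32 - 4) = -4*28 = -112)
j(Z, H) = 1 + Z/H (j(Z, H) = Z/H + 1 = 1 + Z/H)
j(84, D)*G(7) = ((-112 + 84)/(-112))*(6 + 2*7) = (-1/112*(-28))*(6 + 14) = (¼)*20 = 5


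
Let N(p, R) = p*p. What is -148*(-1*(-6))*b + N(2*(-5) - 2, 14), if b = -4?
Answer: 3696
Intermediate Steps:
N(p, R) = p²
-148*(-1*(-6))*b + N(2*(-5) - 2, 14) = -148*(-1*(-6))*(-4) + (2*(-5) - 2)² = -888*(-4) + (-10 - 2)² = -148*(-24) + (-12)² = 3552 + 144 = 3696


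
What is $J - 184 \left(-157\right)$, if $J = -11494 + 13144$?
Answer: $30538$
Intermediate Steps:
$J = 1650$
$J - 184 \left(-157\right) = 1650 - 184 \left(-157\right) = 1650 - -28888 = 1650 + 28888 = 30538$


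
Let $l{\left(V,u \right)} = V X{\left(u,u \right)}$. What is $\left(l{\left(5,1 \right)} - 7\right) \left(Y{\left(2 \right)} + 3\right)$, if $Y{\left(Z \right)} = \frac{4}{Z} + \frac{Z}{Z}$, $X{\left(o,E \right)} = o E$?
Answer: $-12$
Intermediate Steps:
$X{\left(o,E \right)} = E o$
$l{\left(V,u \right)} = V u^{2}$ ($l{\left(V,u \right)} = V u u = V u^{2}$)
$Y{\left(Z \right)} = 1 + \frac{4}{Z}$ ($Y{\left(Z \right)} = \frac{4}{Z} + 1 = 1 + \frac{4}{Z}$)
$\left(l{\left(5,1 \right)} - 7\right) \left(Y{\left(2 \right)} + 3\right) = \left(5 \cdot 1^{2} - 7\right) \left(\frac{4 + 2}{2} + 3\right) = \left(5 \cdot 1 - 7\right) \left(\frac{1}{2} \cdot 6 + 3\right) = \left(5 - 7\right) \left(3 + 3\right) = \left(-2\right) 6 = -12$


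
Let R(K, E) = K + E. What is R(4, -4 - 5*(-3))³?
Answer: 3375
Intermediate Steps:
R(K, E) = E + K
R(4, -4 - 5*(-3))³ = ((-4 - 5*(-3)) + 4)³ = ((-4 + 15) + 4)³ = (11 + 4)³ = 15³ = 3375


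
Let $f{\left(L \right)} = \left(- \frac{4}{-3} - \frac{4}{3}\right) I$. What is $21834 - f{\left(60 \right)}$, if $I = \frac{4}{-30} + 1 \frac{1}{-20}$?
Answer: $21834$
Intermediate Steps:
$I = - \frac{11}{60}$ ($I = 4 \left(- \frac{1}{30}\right) + 1 \left(- \frac{1}{20}\right) = - \frac{2}{15} - \frac{1}{20} = - \frac{11}{60} \approx -0.18333$)
$f{\left(L \right)} = 0$ ($f{\left(L \right)} = \left(- \frac{4}{-3} - \frac{4}{3}\right) \left(- \frac{11}{60}\right) = \left(\left(-4\right) \left(- \frac{1}{3}\right) - \frac{4}{3}\right) \left(- \frac{11}{60}\right) = \left(\frac{4}{3} - \frac{4}{3}\right) \left(- \frac{11}{60}\right) = 0 \left(- \frac{11}{60}\right) = 0$)
$21834 - f{\left(60 \right)} = 21834 - 0 = 21834 + 0 = 21834$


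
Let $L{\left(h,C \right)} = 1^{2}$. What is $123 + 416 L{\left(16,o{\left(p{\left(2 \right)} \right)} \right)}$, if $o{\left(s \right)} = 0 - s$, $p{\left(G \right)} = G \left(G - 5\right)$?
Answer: $539$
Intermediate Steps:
$p{\left(G \right)} = G \left(-5 + G\right)$
$o{\left(s \right)} = - s$
$L{\left(h,C \right)} = 1$
$123 + 416 L{\left(16,o{\left(p{\left(2 \right)} \right)} \right)} = 123 + 416 \cdot 1 = 123 + 416 = 539$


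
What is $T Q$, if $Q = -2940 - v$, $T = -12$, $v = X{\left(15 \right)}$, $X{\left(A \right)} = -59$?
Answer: $34572$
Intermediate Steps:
$v = -59$
$Q = -2881$ ($Q = -2940 - -59 = -2940 + 59 = -2881$)
$T Q = \left(-12\right) \left(-2881\right) = 34572$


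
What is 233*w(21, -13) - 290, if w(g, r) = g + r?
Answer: 1574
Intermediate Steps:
233*w(21, -13) - 290 = 233*(21 - 13) - 290 = 233*8 - 290 = 1864 - 290 = 1574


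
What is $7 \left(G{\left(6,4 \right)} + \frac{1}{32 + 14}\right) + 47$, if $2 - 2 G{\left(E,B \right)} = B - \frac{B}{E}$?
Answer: $\frac{5863}{138} \approx 42.485$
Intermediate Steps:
$G{\left(E,B \right)} = 1 - \frac{B}{2} + \frac{B}{2 E}$ ($G{\left(E,B \right)} = 1 - \frac{B - \frac{B}{E}}{2} = 1 - \left(\frac{B}{2} - \frac{B}{2 E}\right) = 1 - \frac{B}{2} + \frac{B}{2 E}$)
$7 \left(G{\left(6,4 \right)} + \frac{1}{32 + 14}\right) + 47 = 7 \left(\frac{4 - 6 \left(-2 + 4\right)}{2 \cdot 6} + \frac{1}{32 + 14}\right) + 47 = 7 \left(\frac{1}{2} \cdot \frac{1}{6} \left(4 - 6 \cdot 2\right) + \frac{1}{46}\right) + 47 = 7 \left(\frac{1}{2} \cdot \frac{1}{6} \left(4 - 12\right) + \frac{1}{46}\right) + 47 = 7 \left(\frac{1}{2} \cdot \frac{1}{6} \left(-8\right) + \frac{1}{46}\right) + 47 = 7 \left(- \frac{2}{3} + \frac{1}{46}\right) + 47 = 7 \left(- \frac{89}{138}\right) + 47 = - \frac{623}{138} + 47 = \frac{5863}{138}$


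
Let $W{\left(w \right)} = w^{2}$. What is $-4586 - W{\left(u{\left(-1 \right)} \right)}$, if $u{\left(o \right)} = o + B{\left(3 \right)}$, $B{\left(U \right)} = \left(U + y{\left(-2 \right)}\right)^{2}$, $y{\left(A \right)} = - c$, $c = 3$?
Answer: $-4587$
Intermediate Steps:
$y{\left(A \right)} = -3$ ($y{\left(A \right)} = \left(-1\right) 3 = -3$)
$B{\left(U \right)} = \left(-3 + U\right)^{2}$ ($B{\left(U \right)} = \left(U - 3\right)^{2} = \left(-3 + U\right)^{2}$)
$u{\left(o \right)} = o$ ($u{\left(o \right)} = o + \left(-3 + 3\right)^{2} = o + 0^{2} = o + 0 = o$)
$-4586 - W{\left(u{\left(-1 \right)} \right)} = -4586 - \left(-1\right)^{2} = -4586 - 1 = -4587$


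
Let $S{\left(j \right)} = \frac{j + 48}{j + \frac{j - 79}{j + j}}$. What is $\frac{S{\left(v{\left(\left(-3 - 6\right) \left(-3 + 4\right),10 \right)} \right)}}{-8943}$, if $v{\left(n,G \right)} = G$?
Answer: $- \frac{1160}{1171533} \approx -0.00099016$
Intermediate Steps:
$S{\left(j \right)} = \frac{48 + j}{j + \frac{-79 + j}{2 j}}$
$\frac{S{\left(v{\left(\left(-3 - 6\right) \left(-3 + 4\right),10 \right)} \right)}}{-8943} = \frac{2 \cdot 10 \frac{1}{-79 + 10 + 2 \cdot 10^{2}} \left(48 + 10\right)}{-8943} = 2 \cdot 10 \frac{1}{-79 + 10 + 2 \cdot 100} \cdot 58 \left(- \frac{1}{8943}\right) = 2 \cdot 10 \frac{1}{-79 + 10 + 200} \cdot 58 \left(- \frac{1}{8943}\right) = 2 \cdot 10 \cdot \frac{1}{131} \cdot 58 \left(- \frac{1}{8943}\right) = \frac{1160}{131} \left(- \frac{1}{8943}\right) = - \frac{1160}{1171533}$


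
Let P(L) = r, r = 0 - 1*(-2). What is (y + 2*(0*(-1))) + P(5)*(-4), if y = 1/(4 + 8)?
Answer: -95/12 ≈ -7.9167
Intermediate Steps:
r = 2 (r = 0 + 2 = 2)
y = 1/12 ≈ 0.083333
P(L) = 2
(y + 2*(0*(-1))) + P(5)*(-4) = (1/12 + 2*(0*(-1))) + 2*(-4) = (1/12 + 2*0) - 8 = (1/12 + 0) - 8 = 1/12 - 8 = -95/12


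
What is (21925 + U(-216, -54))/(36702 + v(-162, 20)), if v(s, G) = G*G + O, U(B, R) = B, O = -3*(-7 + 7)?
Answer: 21709/37102 ≈ 0.58512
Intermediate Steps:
O = 0 (O = -3*0 = 0)
v(s, G) = G² (v(s, G) = G*G + 0 = G² + 0 = G²)
(21925 + U(-216, -54))/(36702 + v(-162, 20)) = (21925 - 216)/(36702 + 20²) = 21709/(36702 + 400) = 21709/37102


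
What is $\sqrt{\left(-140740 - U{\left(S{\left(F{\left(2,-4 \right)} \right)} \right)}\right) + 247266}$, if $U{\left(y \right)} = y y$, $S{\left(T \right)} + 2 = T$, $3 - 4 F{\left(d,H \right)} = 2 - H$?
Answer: $\frac{\sqrt{1704295}}{4} \approx 326.37$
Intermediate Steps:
$F{\left(d,H \right)} = \frac{1}{4} + \frac{H}{4}$ ($F{\left(d,H \right)} = \frac{3}{4} - \frac{2 - H}{4} = \frac{3}{4} + \left(- \frac{1}{2} + \frac{H}{4}\right) = \frac{1}{4} + \frac{H}{4}$)
$S{\left(T \right)} = -2 + T$
$U{\left(y \right)} = y^{2}$
$\sqrt{\left(-140740 - U{\left(S{\left(F{\left(2,-4 \right)} \right)} \right)}\right) + 247266} = \sqrt{\left(-140740 - \left(-2 + \left(\frac{1}{4} + \frac{1}{4} \left(-4\right)\right)\right)^{2}\right) + 247266} = \sqrt{\left(-140740 - \left(-2 + \left(\frac{1}{4} - 1\right)\right)^{2}\right) + 247266} = \sqrt{\left(-140740 - \left(-2 - \frac{3}{4}\right)^{2}\right) + 247266} = \sqrt{\left(-140740 - \left(- \frac{11}{4}\right)^{2}\right) + 247266} = \sqrt{\left(-140740 - \frac{121}{16}\right) + 247266} = \sqrt{- \frac{2251961}{16} + 247266} = \sqrt{\frac{1704295}{16}} = \frac{\sqrt{1704295}}{4}$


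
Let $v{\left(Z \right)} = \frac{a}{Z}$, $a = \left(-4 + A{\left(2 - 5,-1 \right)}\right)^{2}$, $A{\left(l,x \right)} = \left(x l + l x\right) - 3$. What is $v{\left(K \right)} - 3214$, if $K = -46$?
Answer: $- \frac{147845}{46} \approx -3214.0$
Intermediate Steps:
$A{\left(l,x \right)} = -3 + 2 l x$ ($A{\left(l,x \right)} = \left(l x + l x\right) - 3 = 2 l x - 3 = -3 + 2 l x$)
$a = 1$ ($a = \left(-4 - \left(3 - 2 \left(2 - 5\right) \left(-1\right)\right)\right)^{2} = \left(-4 - \left(3 + 6 \left(-1\right)\right)\right)^{2} = \left(-4 + \left(-3 + 6\right)\right)^{2} = \left(-4 + 3\right)^{2} = \left(-1\right)^{2} = 1$)
$v{\left(Z \right)} = \frac{1}{Z}$ ($v{\left(Z \right)} = 1 \frac{1}{Z} = \frac{1}{Z}$)
$v{\left(K \right)} - 3214 = \frac{1}{-46} - 3214 = - \frac{1}{46} - 3214 = - \frac{147845}{46}$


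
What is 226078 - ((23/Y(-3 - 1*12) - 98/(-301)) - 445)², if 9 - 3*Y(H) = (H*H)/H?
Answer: 3655549767/118336 ≈ 30891.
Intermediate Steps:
Y(H) = 3 - H/3 (Y(H) = 3 - H*H/(3*H) = 3 - H²/(3*H) = 3 - H/3)
226078 - ((23/Y(-3 - 1*12) - 98/(-301)) - 445)² = 226078 - ((23/(3 - (-3 - 1*12)/3) - 98/(-301)) - 445)² = 226078 - ((23/(3 - (-3 - 12)/3) - 98*(-1/301)) - 445)² = 226078 - ((23/(3 - ⅓*(-15)) + 14/43) - 445)² = 226078 - ((23/(3 + 5) + 14/43) - 445)² = 226078 - ((23/8 + 14/43) - 445)² = 226078 - (1101/344 - 445)² = 226078 - (-151979/344)² = 226078 - 1*23097616441/118336 = 226078 - 23097616441/118336 = 3655549767/118336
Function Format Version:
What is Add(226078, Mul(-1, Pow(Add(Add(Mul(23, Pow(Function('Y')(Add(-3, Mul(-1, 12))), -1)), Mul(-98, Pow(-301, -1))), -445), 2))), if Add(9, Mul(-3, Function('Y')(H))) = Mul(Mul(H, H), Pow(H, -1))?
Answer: Rational(3655549767, 118336) ≈ 30891.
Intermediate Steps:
Function('Y')(H) = Add(3, Mul(Rational(-1, 3), H)) (Function('Y')(H) = Add(3, Mul(Rational(-1, 3), Mul(Mul(H, H), Pow(H, -1)))) = Add(3, Mul(Rational(-1, 3), Mul(Pow(H, 2), Pow(H, -1)))) = Add(3, Mul(Rational(-1, 3), H)))
Add(226078, Mul(-1, Pow(Add(Add(Mul(23, Pow(Function('Y')(Add(-3, Mul(-1, 12))), -1)), Mul(-98, Pow(-301, -1))), -445), 2))) = Add(226078, Mul(-1, Pow(Add(Add(Mul(23, Pow(Add(3, Mul(Rational(-1, 3), Add(-3, Mul(-1, 12)))), -1)), Mul(-98, Pow(-301, -1))), -445), 2))) = Add(226078, Mul(-1, Pow(Add(Add(Mul(23, Pow(Add(3, Mul(Rational(-1, 3), Add(-3, -12))), -1)), Mul(-98, Rational(-1, 301))), -445), 2))) = Add(226078, Mul(-1, Pow(Add(Add(Mul(23, Pow(Add(3, Mul(Rational(-1, 3), -15)), -1)), Rational(14, 43)), -445), 2))) = Add(226078, Mul(-1, Pow(Add(Add(Mul(23, Pow(Add(3, 5), -1)), Rational(14, 43)), -445), 2))) = Add(226078, Mul(-1, Pow(Add(Add(Mul(23, Pow(8, -1)), Rational(14, 43)), -445), 2))) = Add(226078, Mul(-1, Pow(Add(Add(Mul(23, Rational(1, 8)), Rational(14, 43)), -445), 2))) = Add(226078, Mul(-1, Pow(Add(Add(Rational(23, 8), Rational(14, 43)), -445), 2))) = Add(226078, Mul(-1, Pow(Add(Rational(1101, 344), -445), 2))) = Add(226078, Mul(-1, Pow(Rational(-151979, 344), 2))) = Add(226078, Mul(-1, Rational(23097616441, 118336))) = Add(226078, Rational(-23097616441, 118336)) = Rational(3655549767, 118336)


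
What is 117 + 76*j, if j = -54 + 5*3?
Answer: -2847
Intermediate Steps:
j = -39 (j = -54 + 15 = -39)
117 + 76*j = 117 + 76*(-39) = 117 - 2964 = -2847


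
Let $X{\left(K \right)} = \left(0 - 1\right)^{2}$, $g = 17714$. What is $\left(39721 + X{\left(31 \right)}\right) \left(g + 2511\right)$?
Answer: $803377450$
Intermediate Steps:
$X{\left(K \right)} = 1$ ($X{\left(K \right)} = \left(-1\right)^{2} = 1$)
$\left(39721 + X{\left(31 \right)}\right) \left(g + 2511\right) = \left(39721 + 1\right) \left(17714 + 2511\right) = 39722 \cdot 20225 = 803377450$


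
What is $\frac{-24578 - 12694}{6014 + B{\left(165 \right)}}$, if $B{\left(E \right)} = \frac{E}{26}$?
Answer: $- \frac{969072}{156529} \approx -6.191$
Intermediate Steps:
$B{\left(E \right)} = \frac{E}{26}$ ($B{\left(E \right)} = E \frac{1}{26} = \frac{E}{26}$)
$\frac{-24578 - 12694}{6014 + B{\left(165 \right)}} = \frac{-24578 - 12694}{6014 + \frac{1}{26} \cdot 165} = - \frac{37272}{6014 + \frac{165}{26}} = - \frac{37272}{\frac{156529}{26}} = \left(-37272\right) \frac{26}{156529} = - \frac{969072}{156529}$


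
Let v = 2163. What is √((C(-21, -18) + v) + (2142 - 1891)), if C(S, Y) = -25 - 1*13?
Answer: 6*√66 ≈ 48.744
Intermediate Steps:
C(S, Y) = -38 (C(S, Y) = -25 - 13 = -38)
√((C(-21, -18) + v) + (2142 - 1891)) = √((-38 + 2163) + (2142 - 1891)) = √(2125 + 251) = √2376 = 6*√66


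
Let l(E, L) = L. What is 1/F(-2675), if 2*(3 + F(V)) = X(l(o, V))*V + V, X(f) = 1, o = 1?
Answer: -1/2678 ≈ -0.00037341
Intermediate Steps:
F(V) = -3 + V (F(V) = -3 + (1*V + V)/2 = -3 + (V + V)/2 = -3 + (2*V)/2 = -3 + V)
1/F(-2675) = 1/(-3 - 2675) = 1/(-2678) = -1/2678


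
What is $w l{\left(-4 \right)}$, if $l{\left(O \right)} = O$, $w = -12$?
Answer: $48$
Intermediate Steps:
$w l{\left(-4 \right)} = \left(-12\right) \left(-4\right) = 48$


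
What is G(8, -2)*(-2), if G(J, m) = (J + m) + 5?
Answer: -22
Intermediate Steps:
G(J, m) = 5 + J + m
G(8, -2)*(-2) = (5 + 8 - 2)*(-2) = 11*(-2) = -22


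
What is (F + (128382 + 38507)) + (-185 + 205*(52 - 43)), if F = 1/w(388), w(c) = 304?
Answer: 51238897/304 ≈ 1.6855e+5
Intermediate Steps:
F = 1/304 ≈ 0.0032895
(F + (128382 + 38507)) + (-185 + 205*(52 - 43)) = (1/304 + (128382 + 38507)) + (-185 + 205*(52 - 43)) = (1/304 + 166889) + (-185 + 205*9) = 50734257/304 + (-185 + 1845) = 50734257/304 + 1660 = 51238897/304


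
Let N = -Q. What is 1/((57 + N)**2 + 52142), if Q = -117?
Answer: 1/82418 ≈ 1.2133e-5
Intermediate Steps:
N = 117 (N = -1*(-117) = 117)
1/((57 + N)**2 + 52142) = 1/((57 + 117)**2 + 52142) = 1/(174**2 + 52142) = 1/(30276 + 52142) = 1/82418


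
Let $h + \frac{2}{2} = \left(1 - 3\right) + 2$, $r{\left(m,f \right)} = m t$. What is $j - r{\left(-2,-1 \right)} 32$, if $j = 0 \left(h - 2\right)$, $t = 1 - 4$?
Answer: $-192$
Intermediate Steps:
$t = -3$ ($t = 1 - 4 = -3$)
$r{\left(m,f \right)} = - 3 m$ ($r{\left(m,f \right)} = m \left(-3\right) = - 3 m$)
$h = -1$ ($h = -1 + \left(\left(1 - 3\right) + 2\right) = -1 + \left(-2 + 2\right) = -1 + 0 = -1$)
$j = 0$ ($j = 0 \left(-1 - 2\right) = 0 \left(-3\right) = 0$)
$j - r{\left(-2,-1 \right)} 32 = 0 - \left(-3\right) \left(-2\right) 32 = 0 - 6 \cdot 32 = 0 - 192 = -192$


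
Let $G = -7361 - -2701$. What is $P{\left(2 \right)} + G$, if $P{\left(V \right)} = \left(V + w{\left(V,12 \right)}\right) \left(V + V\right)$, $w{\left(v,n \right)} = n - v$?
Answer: $-4612$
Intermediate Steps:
$G = -4660$ ($G = -7361 + 2701 = -4660$)
$P{\left(V \right)} = 24 V$ ($P{\left(V \right)} = \left(V - \left(-12 + V\right)\right) \left(V + V\right) = 12 \cdot 2 V = 24 V$)
$P{\left(2 \right)} + G = 24 \cdot 2 - 4660 = 48 - 4660 = -4612$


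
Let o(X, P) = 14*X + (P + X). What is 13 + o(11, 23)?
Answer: 201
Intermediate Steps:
o(X, P) = P + 15*X
13 + o(11, 23) = 13 + (23 + 15*11) = 13 + (23 + 165) = 13 + 188 = 201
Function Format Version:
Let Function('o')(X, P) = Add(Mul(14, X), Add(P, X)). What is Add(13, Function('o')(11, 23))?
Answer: 201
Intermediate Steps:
Function('o')(X, P) = Add(P, Mul(15, X))
Add(13, Function('o')(11, 23)) = Add(13, Add(23, Mul(15, 11))) = Add(13, Add(23, 165)) = Add(13, 188) = 201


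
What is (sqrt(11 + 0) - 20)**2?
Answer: (20 - sqrt(11))**2 ≈ 278.33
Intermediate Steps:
(sqrt(11 + 0) - 20)**2 = (sqrt(11) - 20)**2 = (-20 + sqrt(11))**2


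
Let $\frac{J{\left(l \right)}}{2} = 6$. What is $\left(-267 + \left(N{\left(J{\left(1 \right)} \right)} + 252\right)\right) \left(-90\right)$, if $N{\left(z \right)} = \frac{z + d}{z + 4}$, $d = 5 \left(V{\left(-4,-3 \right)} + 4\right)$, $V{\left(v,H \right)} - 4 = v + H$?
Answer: $\frac{10035}{8} \approx 1254.4$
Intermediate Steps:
$V{\left(v,H \right)} = 4 + H + v$ ($V{\left(v,H \right)} = 4 + \left(v + H\right) = 4 + \left(H + v\right) = 4 + H + v$)
$d = 5$ ($d = 5 \left(\left(4 - 3 - 4\right) + 4\right) = 5 \left(-3 + 4\right) = 5 \cdot 1 = 5$)
$J{\left(l \right)} = 12$ ($J{\left(l \right)} = 2 \cdot 6 = 12$)
$N{\left(z \right)} = \frac{5 + z}{4 + z}$ ($N{\left(z \right)} = \frac{z + 5}{z + 4} = \frac{5 + z}{4 + z}$)
$\left(-267 + \left(N{\left(J{\left(1 \right)} \right)} + 252\right)\right) \left(-90\right) = \left(-267 + \left(\frac{5 + 12}{4 + 12} + 252\right)\right) \left(-90\right) = \left(-267 + \left(\frac{1}{16} \cdot 17 + 252\right)\right) \left(-90\right) = \left(-267 + \left(\frac{17}{16} + 252\right)\right) \left(-90\right) = \left(-267 + \frac{4049}{16}\right) \left(-90\right) = \left(- \frac{223}{16}\right) \left(-90\right) = \frac{10035}{8}$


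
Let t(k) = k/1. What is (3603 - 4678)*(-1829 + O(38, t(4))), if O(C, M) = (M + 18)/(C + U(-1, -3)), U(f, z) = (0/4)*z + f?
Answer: 72724825/37 ≈ 1.9655e+6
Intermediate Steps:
U(f, z) = f (U(f, z) = (0*(¼))*z + f = 0*z + f = 0 + f = f)
t(k) = k (t(k) = k*1 = k)
O(C, M) = (18 + M)/(-1 + C) (O(C, M) = (M + 18)/(C - 1) = (18 + M)/(-1 + C))
(3603 - 4678)*(-1829 + O(38, t(4))) = (3603 - 4678)*(-1829 + (18 + 4)/(-1 + 38)) = -1075*(-1829 + 22/37) = -1075*(-67651/37) = 72724825/37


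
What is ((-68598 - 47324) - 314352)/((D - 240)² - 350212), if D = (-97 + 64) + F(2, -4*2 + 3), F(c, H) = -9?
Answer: 215137/135344 ≈ 1.5896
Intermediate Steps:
D = -42 (D = (-97 + 64) - 9 = -33 - 9 = -42)
((-68598 - 47324) - 314352)/((D - 240)² - 350212) = ((-68598 - 47324) - 314352)/((-42 - 240)² - 350212) = (-115922 - 314352)/((-282)² - 350212) = -430274/(79524 - 350212) = -430274/(-270688) = -430274*(-1/270688) = 215137/135344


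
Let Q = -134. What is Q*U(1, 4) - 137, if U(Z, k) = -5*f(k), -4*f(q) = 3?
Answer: -1279/2 ≈ -639.50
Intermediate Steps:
f(q) = -3/4 (f(q) = -1/4*3 = -3/4)
U(Z, k) = 15/4 (U(Z, k) = -5*(-3/4) = 15/4)
Q*U(1, 4) - 137 = -134*15/4 - 137 = -1005/2 - 137 = -1279/2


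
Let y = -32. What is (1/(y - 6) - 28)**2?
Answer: 1134225/1444 ≈ 785.47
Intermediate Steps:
(1/(y - 6) - 28)**2 = (1/(-32 - 6) - 28)**2 = (1/(-38) - 28)**2 = (-1/38 - 28)**2 = (-1065/38)**2 = 1134225/1444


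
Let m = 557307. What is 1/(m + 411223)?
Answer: 1/968530 ≈ 1.0325e-6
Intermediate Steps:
1/(m + 411223) = 1/(557307 + 411223) = 1/968530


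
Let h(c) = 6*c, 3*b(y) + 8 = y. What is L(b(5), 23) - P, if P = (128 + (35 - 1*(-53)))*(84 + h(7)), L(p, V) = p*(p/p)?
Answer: -27217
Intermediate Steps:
b(y) = -8/3 + y/3
L(p, V) = p (L(p, V) = p*1 = p)
P = 27216 (P = (128 + (35 - 1*(-53)))*(84 + 6*7) = (128 + (35 + 53))*(84 + 42) = (128 + 88)*126 = 216*126 = 27216)
L(b(5), 23) - P = (-8/3 + (⅓)*5) - 1*27216 = (-8/3 + 5/3) - 27216 = -1 - 27216 = -27217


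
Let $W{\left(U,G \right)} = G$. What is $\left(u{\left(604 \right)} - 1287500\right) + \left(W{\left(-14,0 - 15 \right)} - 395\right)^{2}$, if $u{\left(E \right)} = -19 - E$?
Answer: $-1120023$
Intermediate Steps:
$\left(u{\left(604 \right)} - 1287500\right) + \left(W{\left(-14,0 - 15 \right)} - 395\right)^{2} = \left(\left(-19 - 604\right) - 1287500\right) + \left(\left(0 - 15\right) - 395\right)^{2} = \left(-623 - 1287500\right) + \left(-15 - 395\right)^{2} = -1288123 + \left(-410\right)^{2} = -1288123 + 168100 = -1120023$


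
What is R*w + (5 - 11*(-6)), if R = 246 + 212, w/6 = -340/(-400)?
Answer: 12034/5 ≈ 2406.8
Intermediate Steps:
w = 51/10 (w = 6*(-340/(-400)) = 6*(-340*(-1/400)) = 6*(17/20) = 51/10 ≈ 5.1000)
R = 458
R*w + (5 - 11*(-6)) = 458*(51/10) + (5 - 11*(-6)) = 11679/5 + (5 + 66) = 11679/5 + 71 = 12034/5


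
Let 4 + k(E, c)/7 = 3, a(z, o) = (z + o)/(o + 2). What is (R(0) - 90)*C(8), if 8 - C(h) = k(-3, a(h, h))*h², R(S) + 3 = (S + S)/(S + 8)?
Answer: -42408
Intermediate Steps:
a(z, o) = (o + z)/(2 + o)
k(E, c) = -7 (k(E, c) = -28 + 7*3 = -28 + 21 = -7)
R(S) = -3 + 2*S/(8 + S) (R(S) = -3 + (S + S)/(S + 8) = -3 + (2*S)/(8 + S) = -3 + 2*S/(8 + S))
C(h) = 8 + 7*h² (C(h) = 8 - (-7)*h² = 8 + 7*h²)
(R(0) - 90)*C(8) = ((-24 - 1*0)/(8 + 0) - 90)*(8 + 7*8²) = ((-24 + 0)/8 - 90)*(8 + 7*64) = ((⅛)*(-24) - 90)*(8 + 448) = (-3 - 90)*456 = -93*456 = -42408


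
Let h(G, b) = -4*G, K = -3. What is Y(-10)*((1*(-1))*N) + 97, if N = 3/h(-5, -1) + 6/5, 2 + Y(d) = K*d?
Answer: 296/5 ≈ 59.200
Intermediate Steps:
Y(d) = -2 - 3*d
N = 27/20 (N = 3/((-4*(-5))) + 6/5 = 3/20 + 6*(⅕) = 3*(1/20) + 6/5 = 3/20 + 6/5 = 27/20 ≈ 1.3500)
Y(-10)*((1*(-1))*N) + 97 = (-2 - 3*(-10))*((1*(-1))*(27/20)) + 97 = (-2 + 30)*(-1*27/20) + 97 = 28*(-27/20) + 97 = -189/5 + 97 = 296/5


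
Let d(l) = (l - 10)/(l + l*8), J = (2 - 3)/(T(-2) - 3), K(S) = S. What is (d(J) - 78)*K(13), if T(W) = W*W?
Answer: -8983/9 ≈ -998.11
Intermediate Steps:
T(W) = W**2
J = -1 (J = (2 - 3)/((-2)**2 - 3) = -1/(4 - 3) = -1/1 = -1*1 = -1)
d(l) = (-10 + l)/(9*l) (d(l) = (-10 + l)/(l + 8*l) = (-10 + l)/((9*l)) = (-10 + l)*(1/(9*l)) = (-10 + l)/(9*l))
(d(J) - 78)*K(13) = ((1/9)*(-10 - 1)/(-1) - 78)*13 = ((1/9)*(-1)*(-11) - 78)*13 = (11/9 - 78)*13 = -691/9*13 = -8983/9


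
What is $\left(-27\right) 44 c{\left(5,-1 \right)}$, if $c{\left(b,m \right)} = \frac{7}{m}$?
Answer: $8316$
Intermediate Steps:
$\left(-27\right) 44 c{\left(5,-1 \right)} = \left(-27\right) 44 \frac{7}{-1} = - 1188 \cdot 7 \left(-1\right) = \left(-1188\right) \left(-7\right) = 8316$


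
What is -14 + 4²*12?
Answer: 178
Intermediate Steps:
-14 + 4²*12 = -14 + 16*12 = -14 + 192 = 178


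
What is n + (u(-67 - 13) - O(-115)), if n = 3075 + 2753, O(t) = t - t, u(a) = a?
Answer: 5748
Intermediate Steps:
O(t) = 0
n = 5828
n + (u(-67 - 13) - O(-115)) = 5828 + ((-67 - 13) - 1*0) = 5828 + (-80 + 0) = 5828 - 80 = 5748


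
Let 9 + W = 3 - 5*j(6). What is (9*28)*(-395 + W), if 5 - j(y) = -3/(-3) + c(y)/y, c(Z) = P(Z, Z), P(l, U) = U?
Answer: -104832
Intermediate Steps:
c(Z) = Z
j(y) = 3 (j(y) = 5 - (-3/(-3) + y/y) = 5 - (-3*(-⅓) + 1) = 5 - (1 + 1) = 5 - 1*2 = 5 - 2 = 3)
W = -21 (W = -9 + (3 - 5*3) = -9 + (3 - 15) = -9 - 12 = -21)
(9*28)*(-395 + W) = (9*28)*(-395 - 21) = 252*(-416) = -104832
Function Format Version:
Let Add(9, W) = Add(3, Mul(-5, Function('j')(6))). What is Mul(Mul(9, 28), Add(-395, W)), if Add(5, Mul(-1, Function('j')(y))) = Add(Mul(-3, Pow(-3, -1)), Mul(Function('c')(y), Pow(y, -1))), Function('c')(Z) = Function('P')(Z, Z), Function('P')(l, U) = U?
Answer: -104832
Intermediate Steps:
Function('c')(Z) = Z
Function('j')(y) = 3 (Function('j')(y) = Add(5, Mul(-1, Add(Mul(-3, Pow(-3, -1)), Mul(y, Pow(y, -1))))) = Add(5, Mul(-1, Add(Mul(-3, Rational(-1, 3)), 1))) = Add(5, Mul(-1, Add(1, 1))) = Add(5, Mul(-1, 2)) = Add(5, -2) = 3)
W = -21 (W = Add(-9, Add(3, Mul(-5, 3))) = Add(-9, Add(3, -15)) = Add(-9, -12) = -21)
Mul(Mul(9, 28), Add(-395, W)) = Mul(Mul(9, 28), Add(-395, -21)) = Mul(252, -416) = -104832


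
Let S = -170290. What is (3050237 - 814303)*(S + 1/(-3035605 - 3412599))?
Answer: -1227600052808245687/3224102 ≈ -3.8076e+11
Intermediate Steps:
(3050237 - 814303)*(S + 1/(-3035605 - 3412599)) = (3050237 - 814303)*(-170290 + 1/(-3035605 - 3412599)) = 2235934*(-170290 + 1/(-6448204)) = 2235934*(-170290 - 1/6448204) = 2235934*(-1098064659161/6448204) = -1227600052808245687/3224102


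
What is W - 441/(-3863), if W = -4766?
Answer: -18410617/3863 ≈ -4765.9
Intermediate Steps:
W - 441/(-3863) = -4766 - 441/(-3863) = -4766 - 441*(-1)/3863 = -4766 - 1*(-441/3863) = -4766 + 441/3863 = -18410617/3863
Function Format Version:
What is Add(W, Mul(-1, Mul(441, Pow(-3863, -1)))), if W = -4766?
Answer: Rational(-18410617, 3863) ≈ -4765.9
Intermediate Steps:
Add(W, Mul(-1, Mul(441, Pow(-3863, -1)))) = Add(-4766, Mul(-1, Mul(441, Pow(-3863, -1)))) = Add(-4766, Mul(-1, Mul(441, Rational(-1, 3863)))) = Add(-4766, Mul(-1, Rational(-441, 3863))) = Add(-4766, Rational(441, 3863)) = Rational(-18410617, 3863)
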